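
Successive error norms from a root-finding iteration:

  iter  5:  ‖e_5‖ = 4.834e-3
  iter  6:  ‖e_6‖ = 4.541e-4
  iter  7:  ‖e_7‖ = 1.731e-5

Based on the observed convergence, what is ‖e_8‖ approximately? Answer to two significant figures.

1.9e-7

First estimate the order: p ≈ ln(‖e_7‖/‖e_6‖) / ln(‖e_6‖/‖e_5‖) = ln(1.731e-5/4.541e-4)/ln(4.541e-4/4.834e-3) = ln(0.0381194)/ln(0.0939388) ≈ 1.3813.
Then ‖e_8‖ ≈ ‖e_7‖·(‖e_7‖/‖e_6‖)^p = 1.731e-5·(0.0381194)^1.3813 = 1.731e-5·0.0109682 ≈ 1.899e-07.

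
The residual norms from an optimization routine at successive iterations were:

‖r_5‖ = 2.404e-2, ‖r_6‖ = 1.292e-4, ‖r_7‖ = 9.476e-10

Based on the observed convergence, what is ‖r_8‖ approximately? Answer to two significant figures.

2.3e-21

First estimate the order: p ≈ ln(‖r_7‖/‖r_6‖) / ln(‖r_6‖/‖r_5‖) = ln(9.476e-10/1.292e-4)/ln(1.292e-4/2.404e-2) = ln(7.33437e-06)/ln(0.00537438) ≈ 2.2623.
Then ‖r_8‖ ≈ ‖r_7‖·(‖r_7‖/‖r_6‖)^p = 9.476e-10·(7.33437e-06)^2.2623 = 9.476e-10·2.42053e-12 ≈ 2.294e-21.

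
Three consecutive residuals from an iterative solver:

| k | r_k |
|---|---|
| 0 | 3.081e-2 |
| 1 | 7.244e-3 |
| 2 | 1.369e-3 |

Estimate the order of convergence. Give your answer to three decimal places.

1.151

p ≈ ln(r_2/r_1) / ln(r_1/r_0)
  = ln(1.369e-3/7.244e-3) / ln(7.244e-3/3.081e-2)
  = ln(0.188984) / ln(0.235118)
  = -1.666093 / -1.447668 ≈ 1.150881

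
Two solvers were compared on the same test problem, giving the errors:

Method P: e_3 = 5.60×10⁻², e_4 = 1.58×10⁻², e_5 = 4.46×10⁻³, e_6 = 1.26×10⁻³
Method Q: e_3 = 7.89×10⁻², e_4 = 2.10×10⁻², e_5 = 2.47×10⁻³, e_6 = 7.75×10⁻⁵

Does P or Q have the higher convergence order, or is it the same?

Q

Method P: p ≈ ln(1.26×10⁻³/4.46×10⁻³)/ln(4.46×10⁻³/1.58×10⁻²) ≈ 1.00.
Method Q: p ≈ ln(7.75×10⁻⁵/2.47×10⁻³)/ln(2.47×10⁻³/2.10×10⁻²) ≈ 1.62.
Method Q has the higher order (≈1.6 vs ≈1.0).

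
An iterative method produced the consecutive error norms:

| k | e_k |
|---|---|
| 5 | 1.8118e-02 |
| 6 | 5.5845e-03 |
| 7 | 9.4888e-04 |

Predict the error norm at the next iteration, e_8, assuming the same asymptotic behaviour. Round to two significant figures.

First estimate the order: p ≈ ln(e_7/e_6) / ln(e_6/e_5) = ln(9.4888e-04/5.5845e-03)/ln(5.5845e-03/1.8118e-02) = ln(0.169913)/ln(0.308229) ≈ 1.5060.
Then e_8 ≈ e_7·(e_7/e_6)^p = 9.4888e-04·(0.169913)^1.5060 = 9.4888e-04·0.0692981 ≈ 6.576e-05.

6.6e-5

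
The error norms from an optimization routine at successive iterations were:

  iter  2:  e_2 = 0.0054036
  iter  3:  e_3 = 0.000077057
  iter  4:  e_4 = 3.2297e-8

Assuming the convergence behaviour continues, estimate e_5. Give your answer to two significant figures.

2.1e-14

First estimate the order: p ≈ ln(e_4/e_3) / ln(e_3/e_2) = ln(3.2297e-8/0.000077057)/ln(0.000077057/0.0054036) = ln(0.000419131)/ln(0.0142603) ≈ 1.8298.
Then e_5 ≈ e_4·(e_4/e_3)^p = 3.2297e-8·(0.000419131)^1.8298 = 3.2297e-8·6.60048e-07 ≈ 2.132e-14.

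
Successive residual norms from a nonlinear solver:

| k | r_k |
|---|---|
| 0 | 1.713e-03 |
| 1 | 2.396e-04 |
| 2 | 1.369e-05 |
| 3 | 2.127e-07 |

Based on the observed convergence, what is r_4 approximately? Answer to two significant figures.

5.0e-10

First estimate the order: p ≈ ln(r_3/r_2) / ln(r_2/r_1) = ln(2.127e-07/1.369e-05)/ln(1.369e-05/2.396e-04) = ln(0.0155369)/ln(0.0571369) ≈ 1.4550.
Then r_4 ≈ r_3·(r_3/r_2)^p = 2.127e-07·(0.0155369)^1.4550 = 2.127e-07·0.0023358 ≈ 4.968e-10.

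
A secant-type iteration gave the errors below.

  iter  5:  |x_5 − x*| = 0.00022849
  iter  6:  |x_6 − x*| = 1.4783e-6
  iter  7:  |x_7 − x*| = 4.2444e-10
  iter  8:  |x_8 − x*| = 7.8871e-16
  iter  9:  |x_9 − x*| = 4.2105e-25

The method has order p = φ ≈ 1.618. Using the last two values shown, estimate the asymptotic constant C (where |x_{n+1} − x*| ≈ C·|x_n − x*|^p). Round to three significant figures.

C ≈ |x_9 − x*| / |x_8 − x*|^1.618
  = 4.2105e-25 / (7.8871e-16)^1.618
  = 4.2105e-25 / 3.65774e-25 ≈ 1.1511

1.15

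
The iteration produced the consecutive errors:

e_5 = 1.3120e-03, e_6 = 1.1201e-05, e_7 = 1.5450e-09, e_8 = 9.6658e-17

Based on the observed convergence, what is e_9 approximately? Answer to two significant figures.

3.5e-30

First estimate the order: p ≈ ln(e_8/e_7) / ln(e_7/e_6) = ln(9.6658e-17/1.5450e-09)/ln(1.5450e-09/1.1201e-05) = ln(6.25618e-08)/ln(0.000137934) ≈ 1.8661.
Then e_9 ≈ e_8·(e_8/e_7)^p = 9.6658e-17·(6.25618e-08)^1.8661 = 9.6658e-17·3.60739e-14 ≈ 3.487e-30.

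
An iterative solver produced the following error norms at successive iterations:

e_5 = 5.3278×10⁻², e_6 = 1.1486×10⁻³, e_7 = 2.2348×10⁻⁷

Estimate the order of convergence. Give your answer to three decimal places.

p ≈ ln(e_7/e_6) / ln(e_6/e_5)
  = ln(2.2348×10⁻⁷/1.1486×10⁻³) / ln(1.1486×10⁻³/5.3278×10⁻²)
  = ln(0.000194567) / ln(0.0215586)
  = -8.544734 / -3.836980 ≈ 2.226943

2.227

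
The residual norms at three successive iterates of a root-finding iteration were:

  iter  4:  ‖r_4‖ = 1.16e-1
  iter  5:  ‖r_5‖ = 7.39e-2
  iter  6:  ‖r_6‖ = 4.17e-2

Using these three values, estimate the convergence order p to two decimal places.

p ≈ ln(‖r_6‖/‖r_5‖) / ln(‖r_5‖/‖r_4‖)
  = ln(4.17e-2/7.39e-2) / ln(7.39e-2/1.16e-1)
  = ln(0.564276) / ln(0.637069)
  = -0.57221 / -0.45088 ≈ 1.26910

1.27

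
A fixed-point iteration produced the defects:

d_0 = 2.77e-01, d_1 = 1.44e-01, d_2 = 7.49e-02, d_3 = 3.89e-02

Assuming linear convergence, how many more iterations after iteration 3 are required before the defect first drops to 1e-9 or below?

27

Rate ρ ≈ d_3/d_2 = 3.89e-02/7.49e-02 = 0.5194.
After j more steps, d_{3+j} ≈ 3.89e-02·ρ^j; need ρ^j ≤ 1e-9/3.89e-02 = 2.57069e-08.
j ≥ ln(2.57069e-08)/ln(0.5194) = -17.4765/-0.65508 = 26.678.
So 27 more iterations are needed.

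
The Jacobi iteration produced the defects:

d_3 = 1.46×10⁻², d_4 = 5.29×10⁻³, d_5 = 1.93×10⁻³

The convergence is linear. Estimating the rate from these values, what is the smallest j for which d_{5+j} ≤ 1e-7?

10

Rate ρ ≈ d_5/d_4 = 1.93×10⁻³/5.29×10⁻³ = 0.3648.
After j more steps, d_{5+j} ≈ 1.93×10⁻³·ρ^j; need ρ^j ≤ 1e-7/1.93×10⁻³ = 5.18135e-05.
j ≥ ln(5.18135e-05)/ln(0.3648) = -9.8679/-1.00841 = 9.786.
So 10 more iterations are needed.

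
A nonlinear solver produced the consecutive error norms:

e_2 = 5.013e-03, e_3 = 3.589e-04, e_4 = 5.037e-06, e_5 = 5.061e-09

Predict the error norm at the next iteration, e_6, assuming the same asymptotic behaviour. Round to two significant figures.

7.1e-14

First estimate the order: p ≈ ln(e_5/e_4) / ln(e_4/e_3) = ln(5.061e-09/5.037e-06)/ln(5.037e-06/3.589e-04) = ln(0.00100476)/ln(0.0140346) ≈ 1.6181.
Then e_6 ≈ e_5·(e_5/e_4)^p = 5.061e-09·(0.00100476)^1.6181 = 5.061e-09·1.40941e-05 ≈ 7.133e-14.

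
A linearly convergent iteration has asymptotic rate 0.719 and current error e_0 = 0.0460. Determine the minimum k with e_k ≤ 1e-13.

82

After k steps, e_k ≈ 0.0460·0.719^k.
Need 0.719^k ≤ 1e-13/0.0460 = 2.17391e-12.
k ≥ ln(2.17391e-12)/ln(0.719) = -26.8545/-0.32989 = 81.404.
Smallest integer k = 82.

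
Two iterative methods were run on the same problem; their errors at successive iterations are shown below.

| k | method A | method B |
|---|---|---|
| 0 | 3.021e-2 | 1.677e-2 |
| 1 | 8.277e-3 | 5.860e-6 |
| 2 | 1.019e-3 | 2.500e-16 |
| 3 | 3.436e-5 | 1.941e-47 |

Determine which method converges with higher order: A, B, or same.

Method A: p ≈ ln(3.436e-5/1.019e-3)/ln(1.019e-3/8.277e-3) ≈ 1.62.
Method B: p ≈ ln(1.941e-47/2.500e-16)/ln(2.500e-16/5.860e-6) ≈ 3.00.
Method B has the higher order (≈3.0 vs ≈1.6).

B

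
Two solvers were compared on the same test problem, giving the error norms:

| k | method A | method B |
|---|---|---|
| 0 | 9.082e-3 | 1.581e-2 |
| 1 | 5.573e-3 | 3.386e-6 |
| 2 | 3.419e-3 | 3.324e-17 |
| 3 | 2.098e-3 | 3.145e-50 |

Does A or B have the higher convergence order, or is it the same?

B

Method A: p ≈ ln(2.098e-3/3.419e-3)/ln(3.419e-3/5.573e-3) ≈ 1.00.
Method B: p ≈ ln(3.145e-50/3.324e-17)/ln(3.324e-17/3.386e-6) ≈ 3.00.
Method B has the higher order (≈3.0 vs ≈1.0).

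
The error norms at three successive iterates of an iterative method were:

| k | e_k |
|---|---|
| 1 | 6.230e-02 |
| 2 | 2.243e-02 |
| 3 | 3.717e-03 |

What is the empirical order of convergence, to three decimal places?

p ≈ ln(e_3/e_2) / ln(e_2/e_1)
  = ln(3.717e-03/2.243e-02) / ln(2.243e-02/6.230e-02)
  = ln(0.165716) / ln(0.360032)
  = -1.797480 / -1.021562 ≈ 1.759541

1.760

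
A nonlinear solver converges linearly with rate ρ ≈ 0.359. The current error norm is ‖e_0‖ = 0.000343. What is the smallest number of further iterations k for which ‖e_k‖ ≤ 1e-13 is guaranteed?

After k steps, ‖e_k‖ ≈ 0.000343·0.359^k.
Need 0.359^k ≤ 1e-13/0.000343 = 2.91545e-10.
k ≥ ln(2.91545e-10)/ln(0.359) = -21.9558/-1.02443 = 21.432.
Smallest integer k = 22.

22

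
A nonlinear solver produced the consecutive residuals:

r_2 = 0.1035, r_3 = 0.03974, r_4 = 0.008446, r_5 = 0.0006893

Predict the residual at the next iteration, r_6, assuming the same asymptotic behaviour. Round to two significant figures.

1.2e-5

First estimate the order: p ≈ ln(r_5/r_4) / ln(r_4/r_3) = ln(0.0006893/0.008446)/ln(0.008446/0.03974) = ln(0.0816126)/ln(0.212531) ≈ 1.6180.
Then r_6 ≈ r_5·(r_5/r_4)^p = 0.0006893·(0.0816126)^1.6180 = 0.0006893·0.017347 ≈ 1.196e-05.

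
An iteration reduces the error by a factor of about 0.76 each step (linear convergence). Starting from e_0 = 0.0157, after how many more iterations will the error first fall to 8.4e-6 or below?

After k steps, e_k ≈ 0.0157·0.76^k.
Need 0.76^k ≤ 8.4e-6/0.0157 = 0.000535032.
k ≥ ln(0.000535032)/ln(0.76) = -7.5332/-0.27444 = 27.449.
Smallest integer k = 28.

28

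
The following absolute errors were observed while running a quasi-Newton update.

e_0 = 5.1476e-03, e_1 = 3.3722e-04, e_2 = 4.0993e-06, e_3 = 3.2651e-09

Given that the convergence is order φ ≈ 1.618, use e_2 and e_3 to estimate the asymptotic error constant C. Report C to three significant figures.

C ≈ e_3 / e_2^1.618
  = 3.2651e-09 / (4.0993e-06)^1.618
  = 3.2651e-09 / 1.92028e-09 ≈ 1.7003

1.70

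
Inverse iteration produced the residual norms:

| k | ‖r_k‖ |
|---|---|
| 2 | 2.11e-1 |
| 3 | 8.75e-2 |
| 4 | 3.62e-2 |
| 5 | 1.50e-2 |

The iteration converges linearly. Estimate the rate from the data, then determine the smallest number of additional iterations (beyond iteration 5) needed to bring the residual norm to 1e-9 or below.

19

Rate ρ ≈ ‖r_5‖/‖r_4‖ = 1.50e-2/3.62e-2 = 0.4144.
After j more steps, ‖r_{5+j}‖ ≈ 1.50e-2·ρ^j; need ρ^j ≤ 1e-9/1.50e-2 = 6.66667e-08.
j ≥ ln(6.66667e-08)/ln(0.4144) = -16.5236/-0.88092 = 18.757.
So 19 more iterations are needed.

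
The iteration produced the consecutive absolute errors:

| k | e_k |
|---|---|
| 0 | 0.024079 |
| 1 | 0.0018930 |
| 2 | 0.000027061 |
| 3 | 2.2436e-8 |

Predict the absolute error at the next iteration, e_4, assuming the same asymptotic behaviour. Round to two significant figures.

First estimate the order: p ≈ ln(e_3/e_2) / ln(e_2/e_1) = ln(2.2436e-8/0.000027061)/ln(0.000027061/0.0018930) = ln(0.00082909)/ln(0.0142953) ≈ 1.6703.
Then e_4 ≈ e_3·(e_3/e_2)^p = 2.2436e-8·(0.00082909)^1.6703 = 2.2436e-8·7.13083e-06 ≈ 1.6e-13.

1.6e-13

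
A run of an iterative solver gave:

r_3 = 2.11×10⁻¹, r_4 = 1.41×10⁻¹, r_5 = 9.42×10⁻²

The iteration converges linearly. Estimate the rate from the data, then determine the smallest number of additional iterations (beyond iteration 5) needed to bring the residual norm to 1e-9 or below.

Rate ρ ≈ r_5/r_4 = 9.42×10⁻²/1.41×10⁻¹ = 0.6681.
After j more steps, r_{5+j} ≈ 9.42×10⁻²·ρ^j; need ρ^j ≤ 1e-9/9.42×10⁻² = 1.06157e-08.
j ≥ ln(1.06157e-08)/ln(0.6681) = -18.3609/-0.40332 = 45.524.
So 46 more iterations are needed.

46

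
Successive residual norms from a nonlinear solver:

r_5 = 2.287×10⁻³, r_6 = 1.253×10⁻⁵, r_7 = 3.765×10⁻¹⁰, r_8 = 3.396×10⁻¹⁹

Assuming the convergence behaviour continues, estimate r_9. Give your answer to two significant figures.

2.8e-37

First estimate the order: p ≈ ln(r_8/r_7) / ln(r_7/r_6) = ln(3.396×10⁻¹⁹/3.765×10⁻¹⁰)/ln(3.765×10⁻¹⁰/1.253×10⁻⁵) = ln(9.01992e-10)/ln(3.00479e-05) ≈ 2.0001.
Then r_9 ≈ r_8·(r_8/r_7)^p = 3.396×10⁻¹⁹·(9.01992e-10)^2.0001 = 3.396×10⁻¹⁹·8.11897e-19 ≈ 2.757e-37.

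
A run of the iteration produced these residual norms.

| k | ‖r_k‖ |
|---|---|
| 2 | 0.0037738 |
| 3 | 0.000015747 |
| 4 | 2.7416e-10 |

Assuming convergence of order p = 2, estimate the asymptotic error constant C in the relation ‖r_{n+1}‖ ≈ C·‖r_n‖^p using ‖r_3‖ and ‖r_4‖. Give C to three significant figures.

1.11

C ≈ ‖r_4‖ / ‖r_3‖^2
  = 2.7416e-10 / (0.000015747)^2
  = 2.7416e-10 / 2.47968e-10 ≈ 1.1056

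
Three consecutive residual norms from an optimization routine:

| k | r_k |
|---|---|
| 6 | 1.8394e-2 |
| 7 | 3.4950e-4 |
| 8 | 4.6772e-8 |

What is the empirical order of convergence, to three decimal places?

p ≈ ln(r_8/r_7) / ln(r_7/r_6)
  = ln(4.6772e-8/3.4950e-4) / ln(3.4950e-4/1.8394e-2)
  = ln(0.000133825) / ln(0.0190008)
  = -8.918978 / -3.963274 ≈ 2.250407

2.250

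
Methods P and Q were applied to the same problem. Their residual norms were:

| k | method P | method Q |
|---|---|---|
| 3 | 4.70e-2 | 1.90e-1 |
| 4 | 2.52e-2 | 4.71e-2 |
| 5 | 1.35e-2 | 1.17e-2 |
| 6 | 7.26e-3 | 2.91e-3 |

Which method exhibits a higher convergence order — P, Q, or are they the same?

same

Method P: p ≈ ln(7.26e-3/1.35e-2)/ln(1.35e-2/2.52e-2) ≈ 0.99.
Method Q: p ≈ ln(2.91e-3/1.17e-2)/ln(1.17e-2/4.71e-2) ≈ 1.00.
Both orders ≈ 1.0 — effectively the same.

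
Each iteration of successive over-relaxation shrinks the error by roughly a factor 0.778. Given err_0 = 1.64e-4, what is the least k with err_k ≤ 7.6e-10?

49

After k steps, err_k ≈ 1.64e-4·0.778^k.
Need 0.778^k ≤ 7.6e-10/1.64e-4 = 4.63415e-06.
k ≥ ln(4.63415e-06)/ln(0.778) = -12.2821/-0.25103 = 48.927.
Smallest integer k = 49.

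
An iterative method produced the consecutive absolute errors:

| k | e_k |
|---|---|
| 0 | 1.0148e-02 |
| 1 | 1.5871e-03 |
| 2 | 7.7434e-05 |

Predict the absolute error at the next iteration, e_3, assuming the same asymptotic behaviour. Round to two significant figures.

5.7e-7

First estimate the order: p ≈ ln(e_2/e_1) / ln(e_1/e_0) = ln(7.7434e-05/1.5871e-03)/ln(1.5871e-03/1.0148e-02) = ln(0.0487896)/ln(0.156395) ≈ 1.6278.
Then e_3 ≈ e_2·(e_2/e_1)^p = 7.7434e-05·(0.0487896)^1.6278 = 7.7434e-05·0.00732587 ≈ 5.673e-07.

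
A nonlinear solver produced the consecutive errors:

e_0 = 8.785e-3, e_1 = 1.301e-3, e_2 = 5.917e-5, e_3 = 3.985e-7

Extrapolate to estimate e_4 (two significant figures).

First estimate the order: p ≈ ln(e_3/e_2) / ln(e_2/e_1) = ln(3.985e-7/5.917e-5)/ln(5.917e-5/1.301e-3) = ln(0.00673483)/ln(0.0454804) ≈ 1.6180.
Then e_4 ≈ e_3·(e_3/e_2)^p = 3.985e-7·(0.00673483)^1.6180 = 3.985e-7·0.00030636 ≈ 1.221e-10.

1.2e-10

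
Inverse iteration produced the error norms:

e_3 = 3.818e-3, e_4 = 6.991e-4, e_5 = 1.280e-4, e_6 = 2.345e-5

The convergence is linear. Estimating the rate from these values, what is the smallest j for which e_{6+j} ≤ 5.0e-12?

10

Rate ρ ≈ e_6/e_5 = 2.345e-5/1.280e-4 = 0.1832.
After j more steps, e_{6+j} ≈ 2.345e-5·ρ^j; need ρ^j ≤ 5.0e-12/2.345e-5 = 2.1322e-07.
j ≥ ln(2.1322e-07)/ln(0.1832) = -15.3609/-1.69718 = 9.051.
So 10 more iterations are needed.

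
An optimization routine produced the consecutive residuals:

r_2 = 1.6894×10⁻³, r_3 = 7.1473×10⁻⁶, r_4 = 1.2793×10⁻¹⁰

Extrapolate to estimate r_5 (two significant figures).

First estimate the order: p ≈ ln(r_4/r_3) / ln(r_3/r_2) = ln(1.2793×10⁻¹⁰/7.1473×10⁻⁶)/ln(7.1473×10⁻⁶/1.6894×10⁻³) = ln(1.78991e-05)/ln(0.00423067) ≈ 2.0000.
Then r_5 ≈ r_4·(r_4/r_3)^p = 1.2793×10⁻¹⁰·(1.78991e-05)^2.0000 = 1.2793×10⁻¹⁰·3.20378e-10 ≈ 4.099e-20.

4.1e-20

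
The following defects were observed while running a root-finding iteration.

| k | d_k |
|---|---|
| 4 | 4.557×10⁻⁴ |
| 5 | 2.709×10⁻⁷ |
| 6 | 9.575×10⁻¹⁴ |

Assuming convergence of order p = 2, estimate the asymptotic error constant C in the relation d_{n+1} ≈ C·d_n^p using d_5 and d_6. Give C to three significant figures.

C ≈ d_6 / d_5^2
  = 9.575×10⁻¹⁴ / (2.709×10⁻⁷)^2
  = 9.575×10⁻¹⁴ / 7.33868e-14 ≈ 1.3047

1.30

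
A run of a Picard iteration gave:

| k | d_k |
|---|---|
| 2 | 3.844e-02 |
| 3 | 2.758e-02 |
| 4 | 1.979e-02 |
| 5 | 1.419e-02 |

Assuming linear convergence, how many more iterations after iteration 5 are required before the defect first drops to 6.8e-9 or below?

Rate ρ ≈ d_5/d_4 = 1.419e-02/1.979e-02 = 0.7170.
After j more steps, d_{5+j} ≈ 1.419e-02·ρ^j; need ρ^j ≤ 6.8e-9/1.419e-02 = 4.79211e-07.
j ≥ ln(4.79211e-07)/ln(0.7170) = -14.5511/-0.33268 = 43.739.
So 44 more iterations are needed.

44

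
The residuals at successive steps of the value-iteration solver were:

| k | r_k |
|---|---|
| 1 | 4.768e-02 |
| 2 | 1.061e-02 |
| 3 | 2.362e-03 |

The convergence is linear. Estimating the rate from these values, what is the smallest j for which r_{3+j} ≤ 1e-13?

Rate ρ ≈ r_3/r_2 = 2.362e-03/1.061e-02 = 0.2226.
After j more steps, r_{3+j} ≈ 2.362e-03·ρ^j; need ρ^j ≤ 1e-13/2.362e-03 = 4.2337e-11.
j ≥ ln(4.2337e-11)/ln(0.2226) = -23.8854/-1.50238 = 15.898.
So 16 more iterations are needed.

16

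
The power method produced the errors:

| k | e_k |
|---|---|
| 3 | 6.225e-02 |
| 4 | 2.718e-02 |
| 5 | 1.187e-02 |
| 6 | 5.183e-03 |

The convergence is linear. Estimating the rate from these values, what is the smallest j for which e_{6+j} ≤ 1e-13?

Rate ρ ≈ e_6/e_5 = 5.183e-03/1.187e-02 = 0.4366.
After j more steps, e_{6+j} ≈ 5.183e-03·ρ^j; need ρ^j ≤ 1e-13/5.183e-03 = 1.92938e-11.
j ≥ ln(1.92938e-11)/ln(0.4366) = -24.6712/-0.82874 = 29.770.
So 30 more iterations are needed.

30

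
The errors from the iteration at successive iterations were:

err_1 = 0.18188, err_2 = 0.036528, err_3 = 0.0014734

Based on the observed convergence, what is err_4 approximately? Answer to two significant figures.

2.4e-6

First estimate the order: p ≈ ln(err_3/err_2) / ln(err_2/err_1) = ln(0.0014734/0.036528)/ln(0.036528/0.18188) = ln(0.0403362)/ln(0.200836) ≈ 2.0000.
Then err_4 ≈ err_3·(err_3/err_2)^p = 0.0014734·(0.0403362)^2.0000 = 0.0014734·0.00162701 ≈ 2.397e-06.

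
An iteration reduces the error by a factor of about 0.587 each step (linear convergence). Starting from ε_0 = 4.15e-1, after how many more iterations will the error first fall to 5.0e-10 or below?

39

After k steps, ε_k ≈ 4.15e-1·0.587^k.
Need 0.587^k ≤ 5.0e-10/4.15e-1 = 1.20482e-09.
k ≥ ln(1.20482e-09)/ln(0.587) = -20.5369/-0.53273 = 38.550.
Smallest integer k = 39.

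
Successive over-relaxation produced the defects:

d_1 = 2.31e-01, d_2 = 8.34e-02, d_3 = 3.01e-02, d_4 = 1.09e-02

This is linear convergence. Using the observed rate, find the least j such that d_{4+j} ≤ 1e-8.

Rate ρ ≈ d_4/d_3 = 1.09e-02/3.01e-02 = 0.3621.
After j more steps, d_{4+j} ≈ 1.09e-02·ρ^j; need ρ^j ≤ 1e-8/1.09e-02 = 9.17431e-07.
j ≥ ln(9.17431e-07)/ln(0.3621) = -13.9017/-1.01583 = 13.685.
So 14 more iterations are needed.

14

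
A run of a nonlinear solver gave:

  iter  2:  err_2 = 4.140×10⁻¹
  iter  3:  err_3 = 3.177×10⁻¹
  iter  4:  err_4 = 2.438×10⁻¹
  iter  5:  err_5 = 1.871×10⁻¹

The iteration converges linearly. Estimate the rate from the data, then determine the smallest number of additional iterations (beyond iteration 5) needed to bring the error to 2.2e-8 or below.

61

Rate ρ ≈ err_5/err_4 = 1.871×10⁻¹/2.438×10⁻¹ = 0.7674.
After j more steps, err_{5+j} ≈ 1.871×10⁻¹·ρ^j; need ρ^j ≤ 2.2e-8/1.871×10⁻¹ = 1.17584e-07.
j ≥ ln(1.17584e-07)/ln(0.7674) = -15.9561/-0.26475 = 60.269.
So 61 more iterations are needed.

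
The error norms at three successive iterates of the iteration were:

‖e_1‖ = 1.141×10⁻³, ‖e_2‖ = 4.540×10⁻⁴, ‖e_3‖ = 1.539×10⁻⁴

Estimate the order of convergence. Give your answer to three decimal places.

1.174

p ≈ ln(‖e_3‖/‖e_2‖) / ln(‖e_2‖/‖e_1‖)
  = ln(1.539×10⁻⁴/4.540×10⁻⁴) / ln(4.540×10⁻⁴/1.141×10⁻³)
  = ln(0.338987) / ln(0.397897)
  = -1.081794 / -0.921562 ≈ 1.173870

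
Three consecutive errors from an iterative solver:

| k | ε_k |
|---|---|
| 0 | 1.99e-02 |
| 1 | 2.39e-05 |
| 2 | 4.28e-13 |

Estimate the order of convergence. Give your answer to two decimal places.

2.65

p ≈ ln(ε_2/ε_1) / ln(ε_1/ε_0)
  = ln(4.28e-13/2.39e-05) / ln(2.39e-05/1.99e-02)
  = ln(1.79079e-08) / ln(0.00120101)
  = -17.83802 / -6.72459 ≈ 2.65266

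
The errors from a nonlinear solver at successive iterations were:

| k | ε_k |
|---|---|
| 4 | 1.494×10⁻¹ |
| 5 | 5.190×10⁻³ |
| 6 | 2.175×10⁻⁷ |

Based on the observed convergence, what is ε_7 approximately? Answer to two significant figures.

1.6e-20

First estimate the order: p ≈ ln(ε_6/ε_5) / ln(ε_5/ε_4) = ln(2.175×10⁻⁷/5.190×10⁻³)/ln(5.190×10⁻³/1.494×10⁻¹) = ln(4.19075e-05)/ln(0.034739) ≈ 3.0001.
Then ε_7 ≈ ε_6·(ε_6/ε_5)^p = 2.175×10⁻⁷·(4.19075e-05)^3.0001 = 2.175×10⁻⁷·7.35254e-14 ≈ 1.599e-20.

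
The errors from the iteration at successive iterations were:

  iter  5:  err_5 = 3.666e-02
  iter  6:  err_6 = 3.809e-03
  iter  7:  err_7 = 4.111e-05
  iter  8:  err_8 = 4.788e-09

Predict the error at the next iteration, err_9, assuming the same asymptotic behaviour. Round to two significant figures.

6.5e-17

First estimate the order: p ≈ ln(err_8/err_7) / ln(err_7/err_6) = ln(4.788e-09/4.111e-05)/ln(4.111e-05/3.809e-03) = ln(0.000116468)/ln(0.0107929) ≈ 2.0000.
Then err_9 ≈ err_8·(err_8/err_7)^p = 4.788e-09·(0.000116468)^2.0000 = 4.788e-09·1.35648e-08 ≈ 6.495e-17.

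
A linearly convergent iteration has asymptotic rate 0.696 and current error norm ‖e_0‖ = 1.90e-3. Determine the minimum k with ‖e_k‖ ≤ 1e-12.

After k steps, ‖e_k‖ ≈ 1.90e-3·0.696^k.
Need 0.696^k ≤ 1e-12/1.90e-3 = 5.26316e-10.
k ≥ ln(5.26316e-10)/ln(0.696) = -21.3651/-0.36241 = 58.953.
Smallest integer k = 59.

59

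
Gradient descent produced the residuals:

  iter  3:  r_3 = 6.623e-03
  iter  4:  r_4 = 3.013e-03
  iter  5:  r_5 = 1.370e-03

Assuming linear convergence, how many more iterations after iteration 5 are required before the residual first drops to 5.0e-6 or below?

Rate ρ ≈ r_5/r_4 = 1.370e-03/3.013e-03 = 0.4547.
After j more steps, r_{5+j} ≈ 1.370e-03·ρ^j; need ρ^j ≤ 5.0e-6/1.370e-03 = 0.00364964.
j ≥ ln(0.00364964)/ln(0.4547) = -5.6131/-0.78812 = 7.122.
So 8 more iterations are needed.

8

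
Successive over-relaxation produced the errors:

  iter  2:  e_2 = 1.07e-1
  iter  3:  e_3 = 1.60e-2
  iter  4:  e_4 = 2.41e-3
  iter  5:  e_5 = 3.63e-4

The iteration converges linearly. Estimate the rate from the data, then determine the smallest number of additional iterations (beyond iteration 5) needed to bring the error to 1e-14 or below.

13

Rate ρ ≈ e_5/e_4 = 3.63e-4/2.41e-3 = 0.1506.
After j more steps, e_{5+j} ≈ 3.63e-4·ρ^j; need ρ^j ≤ 1e-14/3.63e-4 = 2.75482e-11.
j ≥ ln(2.75482e-11)/ln(0.1506) = -24.3151/-1.89313 = 12.844.
So 13 more iterations are needed.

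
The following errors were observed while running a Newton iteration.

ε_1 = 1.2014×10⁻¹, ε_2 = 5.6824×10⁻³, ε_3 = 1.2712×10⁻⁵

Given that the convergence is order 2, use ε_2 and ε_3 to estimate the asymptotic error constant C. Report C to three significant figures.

C ≈ ε_3 / ε_2^2
  = 1.2712×10⁻⁵ / (5.6824×10⁻³)^2
  = 1.2712×10⁻⁵ / 3.22897e-05 ≈ 0.39369

0.394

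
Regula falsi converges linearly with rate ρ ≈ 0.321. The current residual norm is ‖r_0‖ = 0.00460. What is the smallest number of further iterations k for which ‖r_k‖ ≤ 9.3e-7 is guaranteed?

8

After k steps, ‖r_k‖ ≈ 0.00460·0.321^k.
Need 0.321^k ≤ 9.3e-7/0.00460 = 0.000202174.
k ≥ ln(0.000202174)/ln(0.321) = -8.5064/-1.13631 = 7.486.
Smallest integer k = 8.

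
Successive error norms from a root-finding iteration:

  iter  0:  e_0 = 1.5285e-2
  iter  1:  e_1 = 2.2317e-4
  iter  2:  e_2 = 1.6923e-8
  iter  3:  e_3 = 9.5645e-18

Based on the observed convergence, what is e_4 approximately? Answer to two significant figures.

First estimate the order: p ≈ ln(e_3/e_2) / ln(e_2/e_1) = ln(9.5645e-18/1.6923e-8)/ln(1.6923e-8/2.2317e-4) = ln(5.65178e-10)/ln(7.58301e-05) ≈ 2.2445.
Then e_4 ≈ e_3·(e_3/e_2)^p = 9.5645e-18·(5.65178e-10)^2.2445 = 9.5645e-18·1.75097e-21 ≈ 1.675e-38.

1.7e-38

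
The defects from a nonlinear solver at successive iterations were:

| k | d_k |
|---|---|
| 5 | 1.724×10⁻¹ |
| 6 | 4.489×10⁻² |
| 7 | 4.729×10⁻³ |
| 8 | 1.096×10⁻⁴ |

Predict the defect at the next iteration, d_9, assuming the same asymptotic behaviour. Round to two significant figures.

2.0e-7

First estimate the order: p ≈ ln(d_8/d_7) / ln(d_7/d_6) = ln(1.096×10⁻⁴/4.729×10⁻³)/ln(4.729×10⁻³/4.489×10⁻²) = ln(0.0231761)/ln(0.105346) ≈ 1.6728.
Then d_9 ≈ d_8·(d_8/d_7)^p = 1.096×10⁻⁴·(0.0231761)^1.6728 = 1.096×10⁻⁴·0.00184094 ≈ 2.018e-07.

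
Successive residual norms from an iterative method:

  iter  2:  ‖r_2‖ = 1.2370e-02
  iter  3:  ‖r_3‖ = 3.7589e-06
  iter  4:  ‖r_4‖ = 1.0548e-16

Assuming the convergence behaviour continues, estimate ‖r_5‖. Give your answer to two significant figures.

First estimate the order: p ≈ ln(‖r_4‖/‖r_3‖) / ln(‖r_3‖/‖r_2‖) = ln(1.0548e-16/3.7589e-06)/ln(3.7589e-06/1.2370e-02) = ln(2.80614e-11)/ln(0.000303872) ≈ 3.0000.
Then ‖r_5‖ ≈ ‖r_4‖·(‖r_4‖/‖r_3‖)^p = 1.0548e-16·(2.80614e-11)^3.0000 = 1.0548e-16·2.20967e-32 ≈ 2.331e-48.

2.3e-48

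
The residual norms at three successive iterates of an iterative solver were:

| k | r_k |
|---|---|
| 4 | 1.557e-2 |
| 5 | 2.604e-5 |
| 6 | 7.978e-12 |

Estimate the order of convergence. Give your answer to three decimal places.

2.346

p ≈ ln(r_6/r_5) / ln(r_5/r_4)
  = ln(7.978e-12/2.604e-5) / ln(2.604e-5/1.557e-2)
  = ln(3.06375e-07) / ln(0.00167245)
  = -14.998456 / -6.393466 ≈ 2.345904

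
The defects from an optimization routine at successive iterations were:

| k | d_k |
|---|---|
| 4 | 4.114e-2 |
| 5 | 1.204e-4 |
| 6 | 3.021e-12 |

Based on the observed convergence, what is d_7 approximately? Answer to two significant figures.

First estimate the order: p ≈ ln(d_6/d_5) / ln(d_5/d_4) = ln(3.021e-12/1.204e-4)/ln(1.204e-4/4.114e-2) = ln(2.50914e-08)/ln(0.00292659) ≈ 2.9998.
Then d_7 ≈ d_6·(d_6/d_5)^p = 3.021e-12·(2.50914e-08)^2.9998 = 3.021e-12·1.58524e-23 ≈ 4.789e-35.

4.8e-35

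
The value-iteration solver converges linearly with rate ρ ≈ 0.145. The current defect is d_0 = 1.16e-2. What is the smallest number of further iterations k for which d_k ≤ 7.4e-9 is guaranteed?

8

After k steps, d_k ≈ 1.16e-2·0.145^k.
Need 0.145^k ≤ 7.4e-9/1.16e-2 = 6.37931e-07.
k ≥ ln(6.37931e-07)/ln(0.145) = -14.2650/-1.93102 = 7.387.
Smallest integer k = 8.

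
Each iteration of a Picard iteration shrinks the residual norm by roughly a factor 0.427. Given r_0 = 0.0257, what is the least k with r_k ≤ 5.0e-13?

After k steps, r_k ≈ 0.0257·0.427^k.
Need 0.427^k ≤ 5.0e-13/0.0257 = 1.94553e-11.
k ≥ ln(1.94553e-11)/ln(0.427) = -24.6629/-0.85097 = 28.982.
Smallest integer k = 29.

29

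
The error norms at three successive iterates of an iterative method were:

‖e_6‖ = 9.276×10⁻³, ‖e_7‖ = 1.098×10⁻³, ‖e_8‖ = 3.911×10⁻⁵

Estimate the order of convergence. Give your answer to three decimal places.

1.563

p ≈ ln(‖e_8‖/‖e_7‖) / ln(‖e_7‖/‖e_6‖)
  = ln(3.911×10⁻⁵/1.098×10⁻³) / ln(1.098×10⁻³/9.276×10⁻³)
  = ln(0.0356193) / ln(0.11837)
  = -3.334868 / -2.133940 ≈ 1.562775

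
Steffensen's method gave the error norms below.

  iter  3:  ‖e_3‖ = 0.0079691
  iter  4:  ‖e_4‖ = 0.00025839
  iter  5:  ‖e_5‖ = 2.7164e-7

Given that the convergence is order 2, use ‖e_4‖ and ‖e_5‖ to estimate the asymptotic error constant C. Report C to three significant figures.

C ≈ ‖e_5‖ / ‖e_4‖^2
  = 2.7164e-7 / (0.00025839)^2
  = 2.7164e-7 / 6.67654e-08 ≈ 4.0686

4.07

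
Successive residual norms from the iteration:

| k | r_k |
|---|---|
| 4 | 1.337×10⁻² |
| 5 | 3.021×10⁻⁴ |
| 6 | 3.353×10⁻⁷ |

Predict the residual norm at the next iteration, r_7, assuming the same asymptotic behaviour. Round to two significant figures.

First estimate the order: p ≈ ln(r_6/r_5) / ln(r_5/r_4) = ln(3.353×10⁻⁷/3.021×10⁻⁴)/ln(3.021×10⁻⁴/1.337×10⁻²) = ln(0.0011099)/ln(0.0225954) ≈ 1.7951.
Then r_7 ≈ r_6·(r_6/r_5)^p = 3.353×10⁻⁷·(0.0011099)^1.7951 = 3.353×10⁻⁷·4.9658e-06 ≈ 1.665e-12.

1.7e-12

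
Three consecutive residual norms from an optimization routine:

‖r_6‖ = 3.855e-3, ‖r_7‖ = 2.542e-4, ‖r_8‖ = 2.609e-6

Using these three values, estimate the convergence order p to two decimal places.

1.68

p ≈ ln(‖r_8‖/‖r_7‖) / ln(‖r_7‖/‖r_6‖)
  = ln(2.609e-6/2.542e-4) / ln(2.542e-4/3.855e-3)
  = ln(0.0102636) / ln(0.0659403)
  = -4.57915 / -2.71901 ≈ 1.68412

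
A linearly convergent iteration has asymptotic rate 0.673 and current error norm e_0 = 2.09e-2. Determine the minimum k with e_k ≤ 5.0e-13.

62

After k steps, e_k ≈ 2.09e-2·0.673^k.
Need 0.673^k ≤ 5.0e-13/2.09e-2 = 2.39234e-11.
k ≥ ln(2.39234e-11)/ln(0.673) = -24.4562/-0.39601 = 61.757.
Smallest integer k = 62.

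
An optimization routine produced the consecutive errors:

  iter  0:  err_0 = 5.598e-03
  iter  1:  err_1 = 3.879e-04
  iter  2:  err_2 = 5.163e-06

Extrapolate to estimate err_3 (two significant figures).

First estimate the order: p ≈ ln(err_2/err_1) / ln(err_1/err_0) = ln(5.163e-06/3.879e-04)/ln(3.879e-04/5.598e-03) = ln(0.0133101)/ln(0.0692926) ≈ 1.6180.
Then err_3 ≈ err_2·(err_2/err_1)^p = 5.163e-06·(0.0133101)^1.6180 = 5.163e-06·0.000922413 ≈ 4.762e-09.

4.8e-9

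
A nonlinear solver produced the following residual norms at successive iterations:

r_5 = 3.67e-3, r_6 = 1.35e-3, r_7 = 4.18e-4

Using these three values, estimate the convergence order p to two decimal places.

1.17

p ≈ ln(r_7/r_6) / ln(r_6/r_5)
  = ln(4.18e-4/1.35e-3) / ln(1.35e-3/3.67e-3)
  = ln(0.30963) / ln(0.367847)
  = -1.17238 / -1.00009 ≈ 1.17227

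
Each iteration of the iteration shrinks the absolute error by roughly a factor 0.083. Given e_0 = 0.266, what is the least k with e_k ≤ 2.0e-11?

After k steps, e_k ≈ 0.266·0.083^k.
Need 0.083^k ≤ 2.0e-11/0.266 = 7.5188e-11.
k ≥ ln(7.5188e-11)/ln(0.083) = -23.3110/-2.48891 = 9.366.
Smallest integer k = 10.

10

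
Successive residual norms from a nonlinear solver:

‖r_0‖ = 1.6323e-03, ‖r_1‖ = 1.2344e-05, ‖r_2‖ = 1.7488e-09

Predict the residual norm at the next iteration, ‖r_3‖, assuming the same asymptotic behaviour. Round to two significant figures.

First estimate the order: p ≈ ln(‖r_2‖/‖r_1‖) / ln(‖r_1‖/‖r_0‖) = ln(1.7488e-09/1.2344e-05)/ln(1.2344e-05/1.6323e-03) = ln(0.000141672)/ln(0.00756234) ≈ 1.8143.
Then ‖r_3‖ ≈ ‖r_2‖·(‖r_2‖/‖r_1‖)^p = 1.7488e-09·(0.000141672)^1.8143 = 1.7488e-09·1.04058e-07 ≈ 1.82e-16.

1.8e-16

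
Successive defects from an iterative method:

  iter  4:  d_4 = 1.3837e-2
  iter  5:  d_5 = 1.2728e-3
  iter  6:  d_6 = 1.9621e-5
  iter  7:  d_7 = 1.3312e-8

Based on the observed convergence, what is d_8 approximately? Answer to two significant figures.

3.8e-14

First estimate the order: p ≈ ln(d_7/d_6) / ln(d_6/d_5) = ln(1.3312e-8/1.9621e-5)/ln(1.9621e-5/1.2728e-3) = ln(0.000678457)/ln(0.0154156) ≈ 1.7486.
Then d_8 ≈ d_7·(d_7/d_6)^p = 1.3312e-8·(0.000678457)^1.7486 = 1.3312e-8·2.88138e-06 ≈ 3.836e-14.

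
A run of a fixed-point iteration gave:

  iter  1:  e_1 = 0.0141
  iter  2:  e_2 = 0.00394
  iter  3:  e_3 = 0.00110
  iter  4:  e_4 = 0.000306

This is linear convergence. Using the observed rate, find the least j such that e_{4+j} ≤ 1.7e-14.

Rate ρ ≈ e_4/e_3 = 0.000306/0.00110 = 0.2782.
After j more steps, e_{4+j} ≈ 0.000306·ρ^j; need ρ^j ≤ 1.7e-14/0.000306 = 5.55556e-11.
j ≥ ln(5.55556e-11)/ln(0.2782) = -23.6136/-1.27941 = 18.457.
So 19 more iterations are needed.

19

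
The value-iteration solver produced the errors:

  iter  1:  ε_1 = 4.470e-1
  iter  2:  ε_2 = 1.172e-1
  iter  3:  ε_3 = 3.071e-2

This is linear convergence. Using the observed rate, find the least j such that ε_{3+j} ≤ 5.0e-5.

Rate ρ ≈ ε_3/ε_2 = 3.071e-2/1.172e-1 = 0.2620.
After j more steps, ε_{3+j} ≈ 3.071e-2·ρ^j; need ρ^j ≤ 5.0e-5/3.071e-2 = 0.00162813.
j ≥ ln(0.00162813)/ln(0.2620) = -6.4203/-1.33941 = 4.793.
So 5 more iterations are needed.

5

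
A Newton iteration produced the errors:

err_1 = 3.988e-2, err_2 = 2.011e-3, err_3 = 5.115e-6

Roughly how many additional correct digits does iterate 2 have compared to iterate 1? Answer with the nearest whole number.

Digits gained ≈ log₁₀(err_1/err_2) = log₁₀(3.988e-2/2.011e-3) = log₁₀(19.8309) ≈ 1.297.

1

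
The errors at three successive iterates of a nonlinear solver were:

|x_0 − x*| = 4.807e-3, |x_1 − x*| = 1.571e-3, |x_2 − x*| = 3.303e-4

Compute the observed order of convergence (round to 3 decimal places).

p ≈ ln(|x_2 − x*|/|x_1 − x*|) / ln(|x_1 − x*|/|x_0 − x*|)
  = ln(3.303e-4/1.571e-3) / ln(1.571e-3/4.807e-3)
  = ln(0.210248) / ln(0.326815)
  = -1.559467 / -1.118361 ≈ 1.394422

1.394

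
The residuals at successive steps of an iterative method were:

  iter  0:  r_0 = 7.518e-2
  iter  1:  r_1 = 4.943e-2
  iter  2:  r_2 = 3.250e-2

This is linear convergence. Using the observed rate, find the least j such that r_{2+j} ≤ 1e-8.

Rate ρ ≈ r_2/r_1 = 3.250e-2/4.943e-2 = 0.6575.
After j more steps, r_{2+j} ≈ 3.250e-2·ρ^j; need ρ^j ≤ 1e-8/3.250e-2 = 3.07692e-07.
j ≥ ln(3.07692e-07)/ln(0.6575) = -14.9942/-0.41931 = 35.759.
So 36 more iterations are needed.

36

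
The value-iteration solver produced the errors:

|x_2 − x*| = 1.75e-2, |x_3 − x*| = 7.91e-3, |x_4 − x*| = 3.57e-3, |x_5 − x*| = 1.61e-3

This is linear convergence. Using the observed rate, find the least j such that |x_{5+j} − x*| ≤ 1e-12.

27

Rate ρ ≈ |x_5 − x*|/|x_4 − x*| = 1.61e-3/3.57e-3 = 0.4510.
After j more steps, |x_{5+j} − x*| ≈ 1.61e-3·ρ^j; need ρ^j ≤ 1e-12/1.61e-3 = 6.21118e-10.
j ≥ ln(6.21118e-10)/ln(0.4510) = -21.1995/-0.79629 = 26.623.
So 27 more iterations are needed.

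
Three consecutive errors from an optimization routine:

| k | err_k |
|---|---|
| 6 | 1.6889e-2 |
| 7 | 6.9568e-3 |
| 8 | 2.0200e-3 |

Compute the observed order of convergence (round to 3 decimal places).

p ≈ ln(err_8/err_7) / ln(err_7/err_6)
  = ln(2.0200e-3/6.9568e-3) / ln(6.9568e-3/1.6889e-2)
  = ln(0.290363) / ln(0.411913)
  = -1.236623 / -0.886943 ≈ 1.394253

1.394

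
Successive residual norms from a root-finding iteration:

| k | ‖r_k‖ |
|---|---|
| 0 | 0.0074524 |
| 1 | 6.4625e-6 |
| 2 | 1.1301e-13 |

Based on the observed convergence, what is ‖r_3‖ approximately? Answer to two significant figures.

2.5e-33

First estimate the order: p ≈ ln(‖r_2‖/‖r_1‖) / ln(‖r_1‖/‖r_0‖) = ln(1.1301e-13/6.4625e-6)/ln(6.4625e-6/0.0074524) = ln(1.7487e-08)/ln(0.00086717) ≈ 2.5335.
Then ‖r_3‖ ≈ ‖r_2‖·(‖r_2‖/‖r_1‖)^p = 1.1301e-13·(1.7487e-08)^2.5335 = 1.1301e-13·2.2229e-20 ≈ 2.512e-33.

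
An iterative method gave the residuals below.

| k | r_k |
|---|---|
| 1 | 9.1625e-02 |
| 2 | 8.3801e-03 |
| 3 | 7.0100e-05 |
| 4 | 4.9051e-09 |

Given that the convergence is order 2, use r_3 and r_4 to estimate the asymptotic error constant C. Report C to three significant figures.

C ≈ r_4 / r_3^2
  = 4.9051e-09 / (7.0100e-05)^2
  = 4.9051e-09 / 4.91401e-09 ≈ 0.99819

0.998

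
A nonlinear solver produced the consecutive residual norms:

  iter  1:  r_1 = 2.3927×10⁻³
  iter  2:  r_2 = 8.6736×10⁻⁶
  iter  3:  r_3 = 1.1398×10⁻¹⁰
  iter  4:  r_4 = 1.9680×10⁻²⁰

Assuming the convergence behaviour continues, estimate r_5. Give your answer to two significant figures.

First estimate the order: p ≈ ln(r_4/r_3) / ln(r_3/r_2) = ln(1.9680×10⁻²⁰/1.1398×10⁻¹⁰)/ln(1.1398×10⁻¹⁰/8.6736×10⁻⁶) = ln(1.72662e-10)/ln(1.3141e-05) ≈ 2.0000.
Then r_5 ≈ r_4·(r_4/r_3)^p = 1.9680×10⁻²⁰·(1.72662e-10)^2.0000 = 1.9680×10⁻²⁰·2.98122e-20 ≈ 5.867e-40.

5.9e-40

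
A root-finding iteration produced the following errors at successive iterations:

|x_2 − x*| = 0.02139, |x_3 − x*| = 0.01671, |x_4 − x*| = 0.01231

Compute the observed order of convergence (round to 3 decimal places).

1.238

p ≈ ln(|x_4 − x*|/|x_3 − x*|) / ln(|x_3 − x*|/|x_2 − x*|)
  = ln(0.01231/0.01671) / ln(0.01671/0.02139)
  = ln(0.736685) / ln(0.781206)
  = -0.305595 / -0.246916 ≈ 1.237648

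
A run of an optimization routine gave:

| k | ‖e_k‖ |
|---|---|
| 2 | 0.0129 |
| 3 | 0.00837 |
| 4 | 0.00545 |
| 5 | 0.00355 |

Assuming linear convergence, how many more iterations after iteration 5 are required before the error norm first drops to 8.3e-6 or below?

15

Rate ρ ≈ ‖e_5‖/‖e_4‖ = 0.00355/0.00545 = 0.6514.
After j more steps, ‖e_{5+j}‖ ≈ 0.00355·ρ^j; need ρ^j ≤ 8.3e-6/0.00355 = 0.00233803.
j ≥ ln(0.00233803)/ln(0.6514) = -6.0584/-0.42863 = 14.134.
So 15 more iterations are needed.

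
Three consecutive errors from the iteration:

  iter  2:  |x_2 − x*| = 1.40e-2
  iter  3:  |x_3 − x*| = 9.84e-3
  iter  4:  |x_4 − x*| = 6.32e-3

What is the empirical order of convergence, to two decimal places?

p ≈ ln(|x_4 − x*|/|x_3 − x*|) / ln(|x_3 − x*|/|x_2 − x*|)
  = ln(6.32e-3/9.84e-3) / ln(9.84e-3/1.40e-2)
  = ln(0.642276) / ln(0.702857)
  = -0.44274 / -0.35260 ≈ 1.25564

1.26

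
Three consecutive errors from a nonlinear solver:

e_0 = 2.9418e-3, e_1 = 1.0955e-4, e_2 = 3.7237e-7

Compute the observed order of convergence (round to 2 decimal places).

1.73

p ≈ ln(e_2/e_1) / ln(e_1/e_0)
  = ln(3.7237e-7/1.0955e-4) / ln(1.0955e-4/2.9418e-3)
  = ln(0.00339909) / ln(0.0372391)
  = -5.68425 / -3.29040 ≈ 1.72753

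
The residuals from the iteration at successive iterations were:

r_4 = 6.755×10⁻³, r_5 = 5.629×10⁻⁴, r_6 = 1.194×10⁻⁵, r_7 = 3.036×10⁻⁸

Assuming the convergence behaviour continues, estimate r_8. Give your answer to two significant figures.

2.9e-12

First estimate the order: p ≈ ln(r_7/r_6) / ln(r_6/r_5) = ln(3.036×10⁻⁸/1.194×10⁻⁵)/ln(1.194×10⁻⁵/5.629×10⁻⁴) = ln(0.00254271)/ln(0.0212116) ≈ 1.5505.
Then r_8 ≈ r_7·(r_7/r_6)^p = 3.036×10⁻⁸·(0.00254271)^1.5505 = 3.036×10⁻⁸·9.48228e-05 ≈ 2.879e-12.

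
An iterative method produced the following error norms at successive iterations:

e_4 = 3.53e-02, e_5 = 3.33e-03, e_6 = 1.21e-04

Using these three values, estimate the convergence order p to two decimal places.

1.40

p ≈ ln(e_6/e_5) / ln(e_5/e_4)
  = ln(1.21e-04/3.33e-03) / ln(3.33e-03/3.53e-02)
  = ln(0.0363363) / ln(0.0943343)
  = -3.31494 / -2.36091 ≈ 1.40409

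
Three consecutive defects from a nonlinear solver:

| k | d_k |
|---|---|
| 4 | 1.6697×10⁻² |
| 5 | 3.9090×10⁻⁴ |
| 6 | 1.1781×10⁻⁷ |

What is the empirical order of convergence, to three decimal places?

2.159

p ≈ ln(d_6/d_5) / ln(d_5/d_4)
  = ln(1.1781×10⁻⁷/3.9090×10⁻⁴) / ln(3.9090×10⁻⁴/1.6697×10⁻²)
  = ln(0.000301381) / ln(0.0234114)
  = -8.107135 / -3.754532 ≈ 2.159293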